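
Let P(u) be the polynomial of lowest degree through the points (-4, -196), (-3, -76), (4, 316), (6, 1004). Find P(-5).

Evaluate each Lagrange basis at u = -5:
L_0(-5) = (-2)·(-9)·(-11)/[(-1)·(-8)·(-10)] = 99/40
L_1(-5) = (-1)·(-9)·(-11)/[(1)·(-7)·(-9)] = -11/7
L_2(-5) = (-1)·(-2)·(-11)/[(8)·(7)·(-2)] = 11/56
L_3(-5) = (-1)·(-2)·(-9)/[(10)·(9)·(2)] = -1/10
Sum: (-196)·(99/40) + (-76)·(-11/7) + 316·(11/56) + 1004·(-1/10) = -404

-404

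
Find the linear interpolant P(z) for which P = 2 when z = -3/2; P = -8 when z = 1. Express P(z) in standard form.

Build the Lagrange basis polynomials:
L_0(z) = (z - 1) / [-5/2] = -(2/5)z + 2/5
L_1(z) = (z + 3/2) / [5/2] = (2/5)z + 3/5
P(z) = 2·L_0 + (-8)·L_1
  2·L_0(z) = -(4/5)z + 4/5
  (-8)·L_1(z) = -(16/5)z - 24/5
Adding term by term: -4z - 4

P(z) = -4z - 4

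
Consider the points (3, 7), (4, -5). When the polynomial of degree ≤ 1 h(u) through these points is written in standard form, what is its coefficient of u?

-12

L_0(u) = (u - 4) / [-1] = -u + 4
L_1(u) = (u - 3) / [1] = u - 3
h(u) = 7·L_0 + (-5)·L_1
Only the coefficient of u is needed; take it from each L_i and combine:
7·(-1) + (-5)·(1) = -12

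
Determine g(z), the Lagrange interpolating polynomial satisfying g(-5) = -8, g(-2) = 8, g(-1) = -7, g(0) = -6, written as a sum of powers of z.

g(z) = (157/60)z^3 + (317/20)z^2 + (427/30)z - 6

Build the Lagrange basis polynomials:
L_0(z) = (z + 2)(z + 1)z / [-60] = -(1/60)z^3 - (1/20)z^2 - (1/30)z
L_1(z) = (z + 5)(z + 1)z / [6] = (1/6)z^3 + z^2 + (5/6)z
L_2(z) = (z + 5)(z + 2)z / [-4] = -(1/4)z^3 - (7/4)z^2 - (5/2)z
L_3(z) = (z + 5)(z + 2)(z + 1) / [10] = (1/10)z^3 + (4/5)z^2 + (17/10)z + 1
g(z) = (-8)·L_0 + 8·L_1 + (-7)·L_2 + (-6)·L_3
  (-8)·L_0(z) = (2/15)z^3 + (2/5)z^2 + (4/15)z
  8·L_1(z) = (4/3)z^3 + 8z^2 + (20/3)z
  (-7)·L_2(z) = (7/4)z^3 + (49/4)z^2 + (35/2)z
  (-6)·L_3(z) = -(3/5)z^3 - (24/5)z^2 - (51/5)z - 6
Adding term by term: (157/60)z^3 + (317/20)z^2 + (427/30)z - 6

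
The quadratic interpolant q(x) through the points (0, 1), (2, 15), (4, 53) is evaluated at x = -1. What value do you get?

3

Using Newton's divided-difference form:
q[0,2] = (15 - 1) / (2 - 0) = 7
q[2,4] = (53 - 15) / (4 - 2) = 19
q[0,2,4] = (19 - 7) / (4 - 0) = 3
q(-1) = 1 + 7·(-1) + 3·(-1)·(-3) = 3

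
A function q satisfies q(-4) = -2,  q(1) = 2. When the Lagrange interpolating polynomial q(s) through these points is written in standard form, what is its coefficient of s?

Build the Lagrange basis polynomials:
L_0(s) = (s - 1) / [-5] = -(1/5)s + 1/5
L_1(s) = (s + 4) / [5] = (1/5)s + 4/5
q(s) = (-2)·L_0 + 2·L_1
Only the coefficient of s is needed; take it from each L_i and combine:
(-2)·(-1/5) + 2·(1/5) = 4/5

4/5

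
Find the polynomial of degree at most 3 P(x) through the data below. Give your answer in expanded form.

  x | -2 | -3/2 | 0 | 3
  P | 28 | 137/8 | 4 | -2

P(x) = -x^3 + 3x^2 - 2x + 4

Newton's divided differences:
P[-2,-3/2] = (137/8 - 28) / (-3/2 - (-2)) = -87/4
P[-3/2,0] = (4 - 137/8) / (0 - (-3/2)) = -35/4
P[0,3] = (-2 - 4) / (3 - 0) = -2
P[-2,-3/2,0] = (-35/4 - (-87/4)) / (0 - (-2)) = 13/2
P[-3/2,0,3] = (-2 - (-35/4)) / (3 - (-3/2)) = 3/2
P[-2,-3/2,0,3] = (3/2 - 13/2) / (3 - (-2)) = -1
P(x) = 28 + (-87/4)·(x + 2) + (13/2)·(x + 2)(x + 3/2) + (-1)·(x + 2)(x + 3/2)x
Expanding: P(x) = -x^3 + 3x^2 - 2x + 4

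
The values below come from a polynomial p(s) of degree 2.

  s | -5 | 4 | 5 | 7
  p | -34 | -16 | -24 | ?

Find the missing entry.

-46

The 3 known values determine p uniquely (degree ≤ 2).
Evaluate each Lagrange basis at s = 7:
L_0(7) = (3)·(2)/[(-9)·(-10)] = 1/15
L_1(7) = (12)·(2)/[(9)·(-1)] = -8/3
L_2(7) = (12)·(3)/[(10)·(1)] = 18/5
Sum: (-34)·(1/15) + (-16)·(-8/3) + (-24)·(18/5) = -46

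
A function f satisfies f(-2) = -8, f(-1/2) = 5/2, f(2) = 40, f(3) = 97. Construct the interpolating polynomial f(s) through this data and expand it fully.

f(s) = 2s^3 + 3s^2 + 4s + 4

Build the Lagrange basis polynomials:
L_0(s) = (s + 1/2)(s - 2)(s - 3) / [-30] = -(1/30)s^3 + (3/20)s^2 - (7/60)s - 1/10
L_1(s) = (s + 2)(s - 2)(s - 3) / [105/8] = (8/105)s^3 - (8/35)s^2 - (32/105)s + 32/35
L_2(s) = (s + 2)(s + 1/2)(s - 3) / [-10] = -(1/10)s^3 + (1/20)s^2 + (13/20)s + 3/10
L_3(s) = (s + 2)(s + 1/2)(s - 2) / [35/2] = (2/35)s^3 + (1/35)s^2 - (8/35)s - 4/35
f(s) = (-8)·L_0 + (5/2)·L_1 + 40·L_2 + 97·L_3
  (-8)·L_0(s) = (4/15)s^3 - (6/5)s^2 + (14/15)s + 4/5
  (5/2)·L_1(s) = (4/21)s^3 - (4/7)s^2 - (16/21)s + 16/7
  40·L_2(s) = -4s^3 + 2s^2 + 26s + 12
  97·L_3(s) = (194/35)s^3 + (97/35)s^2 - (776/35)s - 388/35
Adding term by term: 2s^3 + 3s^2 + 4s + 4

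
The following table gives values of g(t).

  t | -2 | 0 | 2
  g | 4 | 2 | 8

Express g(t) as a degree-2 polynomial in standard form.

Newton's divided differences:
g[-2,0] = (2 - 4) / (0 - (-2)) = -1
g[0,2] = (8 - 2) / (2 - 0) = 3
g[-2,0,2] = (3 - (-1)) / (2 - (-2)) = 1
g(t) = 4 + (-1)·(t + 2) + 1·(t + 2)t
Expanding: g(t) = t^2 + t + 2

g(t) = t^2 + t + 2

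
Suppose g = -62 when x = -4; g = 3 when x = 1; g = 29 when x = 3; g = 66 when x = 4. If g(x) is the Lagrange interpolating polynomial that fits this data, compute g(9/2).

L_0(9/2) = (7/2)·(3/2)·(1/2)/[(-5)·(-7)·(-8)] = -3/320
L_1(9/2) = (17/2)·(3/2)·(1/2)/[(5)·(-2)·(-3)] = 17/80
L_2(9/2) = (17/2)·(7/2)·(1/2)/[(7)·(2)·(-1)] = -17/16
L_3(9/2) = (17/2)·(7/2)·(3/2)/[(8)·(3)·(1)] = 119/64
Sum: (-62)·(-3/320) + 3·(17/80) + 29·(-17/16) + 66·(119/64) = 745/8

745/8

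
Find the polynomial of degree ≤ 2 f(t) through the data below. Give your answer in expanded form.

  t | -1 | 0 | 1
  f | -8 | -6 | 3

Newton's divided differences:
f[-1,0] = (-6 - (-8)) / (0 - (-1)) = 2
f[0,1] = (3 - (-6)) / (1 - 0) = 9
f[-1,0,1] = (9 - 2) / (1 - (-1)) = 7/2
f(t) = -8 + 2·(t + 1) + (7/2)·(t + 1)t
Expanding: f(t) = (7/2)t^2 + (11/2)t - 6

f(t) = (7/2)t^2 + (11/2)t - 6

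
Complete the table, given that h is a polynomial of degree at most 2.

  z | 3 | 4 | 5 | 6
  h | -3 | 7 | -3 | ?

-33

The 3 known values determine h uniquely (degree ≤ 2).
Evaluate each Lagrange basis at z = 6:
L_0(6) = (2)·(1)/[(-1)·(-2)] = 1
L_1(6) = (3)·(1)/[(1)·(-1)] = -3
L_2(6) = (3)·(2)/[(2)·(1)] = 3
Sum: (-3)·(1) + 7·(-3) + (-3)·(3) = -33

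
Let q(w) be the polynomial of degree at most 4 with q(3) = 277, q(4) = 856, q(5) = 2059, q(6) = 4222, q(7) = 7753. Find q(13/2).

Evaluate each Lagrange basis at w = 13/2:
L_0(13/2) = (5/2)·(3/2)·(1/2)·(-1/2)/[(-1)·(-2)·(-3)·(-4)] = -5/128
L_1(13/2) = (7/2)·(3/2)·(1/2)·(-1/2)/[(1)·(-1)·(-2)·(-3)] = 7/32
L_2(13/2) = (7/2)·(5/2)·(1/2)·(-1/2)/[(2)·(1)·(-1)·(-2)] = -35/64
L_3(13/2) = (7/2)·(5/2)·(3/2)·(-1/2)/[(3)·(2)·(1)·(-1)] = 35/32
L_4(13/2) = (7/2)·(5/2)·(3/2)·(1/2)/[(4)·(3)·(2)·(1)] = 35/128
Sum: 277·(-5/128) + 856·(7/32) + 2059·(-35/64) + 4222·(35/32) + 7753·(35/128) = 92611/16

92611/16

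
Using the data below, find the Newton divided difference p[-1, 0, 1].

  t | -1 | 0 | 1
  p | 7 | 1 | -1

2

p[-1,0] = (1 - 7) / (0 - (-1)) = -6
p[0,1] = (-1 - 1) / (1 - 0) = -2
p[-1,0,1] = (-2 - (-6)) / (1 - (-1)) = 2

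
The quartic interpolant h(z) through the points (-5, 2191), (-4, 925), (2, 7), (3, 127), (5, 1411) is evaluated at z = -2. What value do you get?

L_0(-2) = (2)·(-4)·(-5)·(-7)/[(-1)·(-7)·(-8)·(-10)] = -1/2
L_1(-2) = (3)·(-4)·(-5)·(-7)/[(1)·(-6)·(-7)·(-9)] = 10/9
L_2(-2) = (3)·(2)·(-5)·(-7)/[(7)·(6)·(-1)·(-3)] = 5/3
L_3(-2) = (3)·(2)·(-4)·(-7)/[(8)·(7)·(1)·(-2)] = -3/2
L_4(-2) = (3)·(2)·(-4)·(-5)/[(10)·(9)·(3)·(2)] = 2/9
Sum: 2191·(-1/2) + 925·(10/9) + 7·(5/3) + 127·(-3/2) + 1411·(2/9) = 67

67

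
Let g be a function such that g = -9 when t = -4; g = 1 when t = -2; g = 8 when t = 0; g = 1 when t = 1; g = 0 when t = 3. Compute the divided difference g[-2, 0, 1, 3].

g[-2,0] = (8 - 1) / (0 - (-2)) = 7/2
g[0,1] = (1 - 8) / (1 - 0) = -7
g[1,3] = (0 - 1) / (3 - 1) = -1/2
g[-2,0,1] = (-7 - 7/2) / (1 - (-2)) = -7/2
g[0,1,3] = (-1/2 - (-7)) / (3 - 0) = 13/6
g[-2,0,1,3] = (13/6 - (-7/2)) / (3 - (-2)) = 17/15

17/15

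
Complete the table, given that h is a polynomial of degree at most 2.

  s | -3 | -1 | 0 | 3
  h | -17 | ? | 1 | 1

The 3 known values determine h uniquely (degree ≤ 2).
Evaluate each Lagrange basis at s = -1:
L_0(-1) = (-1)·(-4)/[(-3)·(-6)] = 2/9
L_1(-1) = (2)·(-4)/[(3)·(-3)] = 8/9
L_2(-1) = (2)·(-1)/[(6)·(3)] = -1/9
Sum: (-17)·(2/9) + 1·(8/9) + 1·(-1/9) = -3

-3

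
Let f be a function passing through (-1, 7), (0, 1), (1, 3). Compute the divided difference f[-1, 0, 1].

f[-1,0] = (1 - 7) / (0 - (-1)) = -6
f[0,1] = (3 - 1) / (1 - 0) = 2
f[-1,0,1] = (2 - (-6)) / (1 - (-1)) = 4

4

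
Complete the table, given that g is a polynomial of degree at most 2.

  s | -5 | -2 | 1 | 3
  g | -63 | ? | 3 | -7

The 3 known values determine g uniquely (degree ≤ 2).
L_0(-2) = (-3)·(-5)/[(-6)·(-8)] = 5/16
L_1(-2) = (3)·(-5)/[(6)·(-2)] = 5/4
L_2(-2) = (3)·(-3)/[(8)·(2)] = -9/16
Sum: (-63)·(5/16) + 3·(5/4) + (-7)·(-9/16) = -12

-12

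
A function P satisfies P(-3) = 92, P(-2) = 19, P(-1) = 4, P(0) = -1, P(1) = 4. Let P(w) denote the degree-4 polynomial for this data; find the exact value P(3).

284

L_0(3) = (5)·(4)·(3)·(2)/[(-1)·(-2)·(-3)·(-4)] = 5
L_1(3) = (6)·(4)·(3)·(2)/[(1)·(-1)·(-2)·(-3)] = -24
L_2(3) = (6)·(5)·(3)·(2)/[(2)·(1)·(-1)·(-2)] = 45
L_3(3) = (6)·(5)·(4)·(2)/[(3)·(2)·(1)·(-1)] = -40
L_4(3) = (6)·(5)·(4)·(3)/[(4)·(3)·(2)·(1)] = 15
Sum: 92·(5) + 19·(-24) + 4·(45) + (-1)·(-40) + 4·(15) = 284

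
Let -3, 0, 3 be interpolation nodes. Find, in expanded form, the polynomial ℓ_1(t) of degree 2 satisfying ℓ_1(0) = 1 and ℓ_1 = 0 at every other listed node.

ℓ_1(t) = (t + 3)(t - 3) / [(3)·(-3)]
       = (t^2 - 9) / (-9)

ℓ_1(t) = -(1/9)t^2 + 1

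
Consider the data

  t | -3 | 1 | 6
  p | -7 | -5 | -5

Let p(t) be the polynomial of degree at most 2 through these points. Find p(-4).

-70/9

L_0(-4) = (-5)·(-10)/[(-4)·(-9)] = 25/18
L_1(-4) = (-1)·(-10)/[(4)·(-5)] = -1/2
L_2(-4) = (-1)·(-5)/[(9)·(5)] = 1/9
Sum: (-7)·(25/18) + (-5)·(-1/2) + (-5)·(1/9) = -70/9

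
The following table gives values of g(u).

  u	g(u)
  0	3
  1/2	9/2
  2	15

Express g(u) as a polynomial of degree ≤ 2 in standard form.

g(u) = 2u^2 + 2u + 3

Build the Lagrange basis polynomials:
L_0(u) = (u - 1/2)(u - 2) / [1] = u^2 - (5/2)u + 1
L_1(u) = u(u - 2) / [-3/4] = -(4/3)u^2 + (8/3)u
L_2(u) = u(u - 1/2) / [3] = (1/3)u^2 - (1/6)u
g(u) = 3·L_0 + (9/2)·L_1 + 15·L_2
  3·L_0(u) = 3u^2 - (15/2)u + 3
  (9/2)·L_1(u) = -6u^2 + 12u
  15·L_2(u) = 5u^2 - (5/2)u
Adding term by term: 2u^2 + 2u + 3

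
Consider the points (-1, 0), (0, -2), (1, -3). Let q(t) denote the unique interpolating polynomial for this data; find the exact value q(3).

-2

Evaluate each Lagrange basis at t = 3:
L_0(3) = (3)·(2)/[(-1)·(-2)] = 3
L_1(3) = (4)·(2)/[(1)·(-1)] = -8
L_2(3) = (4)·(3)/[(2)·(1)] = 6
Sum: 0 + (-2)·(-8) + (-3)·(6) = -2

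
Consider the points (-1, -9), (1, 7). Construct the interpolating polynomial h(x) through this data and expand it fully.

Build the Lagrange basis polynomials:
L_0(x) = (x - 1) / [-2] = -(1/2)x + 1/2
L_1(x) = (x + 1) / [2] = (1/2)x + 1/2
h(x) = (-9)·L_0 + 7·L_1
  (-9)·L_0(x) = (9/2)x - 9/2
  7·L_1(x) = (7/2)x + 7/2
Adding term by term: 8x - 1

h(x) = 8x - 1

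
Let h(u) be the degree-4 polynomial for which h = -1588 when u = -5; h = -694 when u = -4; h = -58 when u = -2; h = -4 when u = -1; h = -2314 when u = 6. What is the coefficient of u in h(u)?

L_0(u) = (u + 4)(u + 2)(u + 1)(u - 6) / [132] = (1/132)u^4 + (1/132)u^3 - (7/33)u^2 - (19/33)u - 4/11
L_1(u) = (u + 5)(u + 2)(u + 1)(u - 6) / [-60] = -(1/60)u^4 - (1/30)u^3 + (31/60)u^2 + (23/15)u + 1
L_2(u) = (u + 5)(u + 4)(u + 1)(u - 6) / [48] = (1/48)u^4 + (1/12)u^3 - (31/48)u^2 - (77/24)u - 5/2
L_3(u) = (u + 5)(u + 4)(u + 2)(u - 6) / [-84] = -(1/84)u^4 - (5/84)u^3 + (1/3)u^2 + (47/21)u + 20/7
L_4(u) = (u + 5)(u + 4)(u + 2)(u + 1) / [6160] = (1/6160)u^4 + (3/1540)u^3 + (7/880)u^2 + (39/3080)u + 1/154
h(u) = (-1588)·L_0 + (-694)·L_1 + (-58)·L_2 + (-4)·L_3 + (-2314)·L_4
Only the coefficient of u is needed; take it from each L_i and combine:
(-1588)·(-19/33) + (-694)·(23/15) + (-58)·(-77/24) + (-4)·(47/21) + (-2314)·(39/3080) = -2

-2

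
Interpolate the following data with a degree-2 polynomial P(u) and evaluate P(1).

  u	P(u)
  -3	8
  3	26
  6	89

4

Evaluate each Lagrange basis at u = 1:
L_0(1) = (-2)·(-5)/[(-6)·(-9)] = 5/27
L_1(1) = (4)·(-5)/[(6)·(-3)] = 10/9
L_2(1) = (4)·(-2)/[(9)·(3)] = -8/27
Sum: 8·(5/27) + 26·(10/9) + 89·(-8/27) = 4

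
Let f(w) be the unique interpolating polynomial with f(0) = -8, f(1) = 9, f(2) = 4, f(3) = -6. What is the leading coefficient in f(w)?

Build the Lagrange basis polynomials:
L_0(w) = (w - 1)(w - 2)(w - 3) / [-6] = -(1/6)w^3 + w^2 - (11/6)w + 1
L_1(w) = w(w - 2)(w - 3) / [2] = (1/2)w^3 - (5/2)w^2 + 3w
L_2(w) = w(w - 1)(w - 3) / [-2] = -(1/2)w^3 + 2w^2 - (3/2)w
L_3(w) = w(w - 1)(w - 2) / [6] = (1/6)w^3 - (1/2)w^2 + (1/3)w
f(w) = (-8)·L_0 + 9·L_1 + 4·L_2 + (-6)·L_3
Only the coefficient of w^3 is needed; take it from each L_i and combine:
(-8)·(-1/6) + 9·(1/2) + 4·(-1/2) + (-6)·(1/6) = 17/6

17/6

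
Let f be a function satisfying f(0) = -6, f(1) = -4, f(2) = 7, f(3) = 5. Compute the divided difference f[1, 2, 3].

f[1,2] = (7 - (-4)) / (2 - 1) = 11
f[2,3] = (5 - 7) / (3 - 2) = -2
f[1,2,3] = (-2 - 11) / (3 - 1) = -13/2

-13/2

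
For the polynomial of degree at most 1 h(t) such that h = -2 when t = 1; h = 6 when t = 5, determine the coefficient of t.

L_0(t) = (t - 5) / [-4] = -(1/4)t + 5/4
L_1(t) = (t - 1) / [4] = (1/4)t - 1/4
h(t) = (-2)·L_0 + 6·L_1
Only the coefficient of t is needed; take it from each L_i and combine:
(-2)·(-1/4) + 6·(1/4) = 2

2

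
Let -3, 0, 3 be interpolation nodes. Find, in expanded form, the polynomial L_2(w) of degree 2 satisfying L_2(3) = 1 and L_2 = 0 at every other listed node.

L_2(w) = (w + 3)w / [(6)·(3)]
       = (w^2 + 3w) / (18)

L_2(w) = (1/18)w^2 + (1/6)w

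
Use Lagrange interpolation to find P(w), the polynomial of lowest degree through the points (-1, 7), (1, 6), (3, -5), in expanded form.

L_0(w) = (w - 1)(w - 3) / [8] = (1/8)w^2 - (1/2)w + 3/8
L_1(w) = (w + 1)(w - 3) / [-4] = -(1/4)w^2 + (1/2)w + 3/4
L_2(w) = (w + 1)(w - 1) / [8] = (1/8)w^2 - 1/8
P(w) = 7·L_0 + 6·L_1 + (-5)·L_2
  7·L_0(w) = (7/8)w^2 - (7/2)w + 21/8
  6·L_1(w) = -(3/2)w^2 + 3w + 9/2
  (-5)·L_2(w) = -(5/8)w^2 + 5/8
Adding term by term: -(5/4)w^2 - (1/2)w + 31/4

P(w) = -(5/4)w^2 - (1/2)w + 31/4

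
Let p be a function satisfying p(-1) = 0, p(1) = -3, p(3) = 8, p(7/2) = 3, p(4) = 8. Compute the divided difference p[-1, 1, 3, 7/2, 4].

21/10

p[-1,1] = (-3 - 0) / (1 - (-1)) = -3/2
p[1,3] = (8 - (-3)) / (3 - 1) = 11/2
p[3,7/2] = (3 - 8) / (7/2 - 3) = -10
p[7/2,4] = (8 - 3) / (4 - 7/2) = 10
p[-1,1,3] = (11/2 - (-3/2)) / (3 - (-1)) = 7/4
p[1,3,7/2] = (-10 - 11/2) / (7/2 - 1) = -31/5
p[3,7/2,4] = (10 - (-10)) / (4 - 3) = 20
p[-1,1,3,7/2] = (-31/5 - 7/4) / (7/2 - (-1)) = -53/30
p[1,3,7/2,4] = (20 - (-31/5)) / (4 - 1) = 131/15
p[-1,1,3,7/2,4] = (131/15 - (-53/30)) / (4 - (-1)) = 21/10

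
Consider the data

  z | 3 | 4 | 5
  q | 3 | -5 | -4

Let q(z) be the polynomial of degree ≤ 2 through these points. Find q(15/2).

L_0(15/2) = (7/2)·(5/2)/[(-1)·(-2)] = 35/8
L_1(15/2) = (9/2)·(5/2)/[(1)·(-1)] = -45/4
L_2(15/2) = (9/2)·(7/2)/[(2)·(1)] = 63/8
Sum: 3·(35/8) + (-5)·(-45/4) + (-4)·(63/8) = 303/8

303/8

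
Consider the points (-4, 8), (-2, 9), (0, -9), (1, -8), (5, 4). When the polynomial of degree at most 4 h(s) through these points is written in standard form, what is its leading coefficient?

Build the Lagrange basis polynomials:
L_0(s) = (s + 2)s(s - 1)(s - 5) / [360] = (1/360)s^4 - (1/90)s^3 - (7/360)s^2 + (1/36)s
L_1(s) = (s + 4)s(s - 1)(s - 5) / [-84] = -(1/84)s^4 + (1/42)s^3 + (19/84)s^2 - (5/21)s
L_2(s) = (s + 4)(s + 2)(s - 1)(s - 5) / [40] = (1/40)s^4 - (23/40)s^2 - (9/20)s + 1
L_3(s) = (s + 4)(s + 2)s(s - 5) / [-60] = -(1/60)s^4 - (1/60)s^3 + (11/30)s^2 + (2/3)s
L_4(s) = (s + 4)(s + 2)s(s - 1) / [1260] = (1/1260)s^4 + (1/252)s^3 + (1/630)s^2 - (2/315)s
h(s) = 8·L_0 + 9·L_1 + (-9)·L_2 + (-8)·L_3 + 4·L_4
Only the coefficient of s^4 is needed; take it from each L_i and combine:
8·(1/360) + 9·(-1/84) + (-9)·(1/40) + (-8)·(-1/60) + 4·(1/1260) = -437/2520

-437/2520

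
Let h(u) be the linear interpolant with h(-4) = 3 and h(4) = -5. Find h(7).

L_0(7) = (3)/[(-8)] = -3/8
L_1(7) = (11)/[(8)] = 11/8
Sum: 3·(-3/8) + (-5)·(11/8) = -8

-8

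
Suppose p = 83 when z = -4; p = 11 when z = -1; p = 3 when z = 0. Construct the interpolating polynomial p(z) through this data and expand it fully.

p(z) = 4z^2 - 4z + 3

L_0(z) = (z + 1)z / [12] = (1/12)z^2 + (1/12)z
L_1(z) = (z + 4)z / [-3] = -(1/3)z^2 - (4/3)z
L_2(z) = (z + 4)(z + 1) / [4] = (1/4)z^2 + (5/4)z + 1
p(z) = 83·L_0 + 11·L_1 + 3·L_2
  83·L_0(z) = (83/12)z^2 + (83/12)z
  11·L_1(z) = -(11/3)z^2 - (44/3)z
  3·L_2(z) = (3/4)z^2 + (15/4)z + 3
Adding term by term: 4z^2 - 4z + 3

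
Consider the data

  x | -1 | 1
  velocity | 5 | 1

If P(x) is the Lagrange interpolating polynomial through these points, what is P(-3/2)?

L_0(-3/2) = (-5/2)/[(-2)] = 5/4
L_1(-3/2) = (-1/2)/[(2)] = -1/4
Sum: 5·(5/4) + 1·(-1/4) = 6

6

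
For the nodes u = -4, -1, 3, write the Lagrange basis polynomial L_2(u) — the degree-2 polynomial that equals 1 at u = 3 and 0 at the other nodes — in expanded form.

L_2(u) = (1/28)u^2 + (5/28)u + 1/7

L_2(u) = (u + 4)(u + 1) / [(7)·(4)]
       = (u^2 + 5u + 4) / (28)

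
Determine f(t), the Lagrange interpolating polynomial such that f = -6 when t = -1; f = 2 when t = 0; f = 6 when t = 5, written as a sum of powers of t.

f(t) = -(6/5)t^2 + (34/5)t + 2

Build the Lagrange basis polynomials:
L_0(t) = t(t - 5) / [6] = (1/6)t^2 - (5/6)t
L_1(t) = (t + 1)(t - 5) / [-5] = -(1/5)t^2 + (4/5)t + 1
L_2(t) = (t + 1)t / [30] = (1/30)t^2 + (1/30)t
f(t) = (-6)·L_0 + 2·L_1 + 6·L_2
  (-6)·L_0(t) = -t^2 + 5t
  2·L_1(t) = -(2/5)t^2 + (8/5)t + 2
  6·L_2(t) = (1/5)t^2 + (1/5)t
Adding term by term: -(6/5)t^2 + (34/5)t + 2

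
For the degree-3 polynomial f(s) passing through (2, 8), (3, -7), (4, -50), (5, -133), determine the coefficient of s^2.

4

Build the Lagrange basis polynomials:
L_0(s) = (s - 3)(s - 4)(s - 5) / [-6] = -(1/6)s^3 + 2s^2 - (47/6)s + 10
L_1(s) = (s - 2)(s - 4)(s - 5) / [2] = (1/2)s^3 - (11/2)s^2 + 19s - 20
L_2(s) = (s - 2)(s - 3)(s - 5) / [-2] = -(1/2)s^3 + 5s^2 - (31/2)s + 15
L_3(s) = (s - 2)(s - 3)(s - 4) / [6] = (1/6)s^3 - (3/2)s^2 + (13/3)s - 4
f(s) = 8·L_0 + (-7)·L_1 + (-50)·L_2 + (-133)·L_3
Only the coefficient of s^2 is needed; take it from each L_i and combine:
8·(2) + (-7)·(-11/2) + (-50)·(5) + (-133)·(-3/2) = 4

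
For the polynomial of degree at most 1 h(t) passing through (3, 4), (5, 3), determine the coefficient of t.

The leading coefficient equals the top divided difference h[3,5].
h[3,5] = (3 - 4) / (5 - 3) = -1/2

-1/2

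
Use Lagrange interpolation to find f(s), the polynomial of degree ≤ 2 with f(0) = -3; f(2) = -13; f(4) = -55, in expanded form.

L_0(s) = (s - 2)(s - 4) / [8] = (1/8)s^2 - (3/4)s + 1
L_1(s) = s(s - 4) / [-4] = -(1/4)s^2 + s
L_2(s) = s(s - 2) / [8] = (1/8)s^2 - (1/4)s
f(s) = (-3)·L_0 + (-13)·L_1 + (-55)·L_2
  (-3)·L_0(s) = -(3/8)s^2 + (9/4)s - 3
  (-13)·L_1(s) = (13/4)s^2 - 13s
  (-55)·L_2(s) = -(55/8)s^2 + (55/4)s
Adding term by term: -4s^2 + 3s - 3

f(s) = -4s^2 + 3s - 3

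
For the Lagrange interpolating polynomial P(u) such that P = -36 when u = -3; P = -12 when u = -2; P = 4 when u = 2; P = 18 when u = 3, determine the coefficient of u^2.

-1

Build the Lagrange basis polynomials:
L_0(u) = (u + 2)(u - 2)(u - 3) / [-30] = -(1/30)u^3 + (1/10)u^2 + (2/15)u - 2/5
L_1(u) = (u + 3)(u - 2)(u - 3) / [20] = (1/20)u^3 - (1/10)u^2 - (9/20)u + 9/10
L_2(u) = (u + 3)(u + 2)(u - 3) / [-20] = -(1/20)u^3 - (1/10)u^2 + (9/20)u + 9/10
L_3(u) = (u + 3)(u + 2)(u - 2) / [30] = (1/30)u^3 + (1/10)u^2 - (2/15)u - 2/5
P(u) = (-36)·L_0 + (-12)·L_1 + 4·L_2 + 18·L_3
Only the coefficient of u^2 is needed; take it from each L_i and combine:
(-36)·(1/10) + (-12)·(-1/10) + 4·(-1/10) + 18·(1/10) = -1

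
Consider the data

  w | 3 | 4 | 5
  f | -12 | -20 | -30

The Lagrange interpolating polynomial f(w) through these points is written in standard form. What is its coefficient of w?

-1

L_0(w) = (w - 4)(w - 5) / [2] = (1/2)w^2 - (9/2)w + 10
L_1(w) = (w - 3)(w - 5) / [-1] = -w^2 + 8w - 15
L_2(w) = (w - 3)(w - 4) / [2] = (1/2)w^2 - (7/2)w + 6
f(w) = (-12)·L_0 + (-20)·L_1 + (-30)·L_2
Only the coefficient of w is needed; take it from each L_i and combine:
(-12)·(-9/2) + (-20)·(8) + (-30)·(-7/2) = -1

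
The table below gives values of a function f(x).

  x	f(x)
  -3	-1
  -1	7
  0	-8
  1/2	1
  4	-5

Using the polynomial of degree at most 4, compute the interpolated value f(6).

L_0(6) = (7)·(6)·(11/2)·(2)/[(-2)·(-3)·(-7/2)·(-7)] = 22/7
L_1(6) = (9)·(6)·(11/2)·(2)/[(2)·(-1)·(-3/2)·(-5)] = -198/5
L_2(6) = (9)·(7)·(11/2)·(2)/[(3)·(1)·(-1/2)·(-4)] = 231/2
L_3(6) = (9)·(7)·(6)·(2)/[(7/2)·(3/2)·(1/2)·(-7/2)] = -576/7
L_4(6) = (9)·(7)·(6)·(11/2)/[(7)·(5)·(4)·(7/2)] = 297/70
Sum: (-1)·(22/7) + 7·(-198/5) + (-8)·(231/2) + 1·(-576/7) + (-5)·(297/70) = -91549/70

-91549/70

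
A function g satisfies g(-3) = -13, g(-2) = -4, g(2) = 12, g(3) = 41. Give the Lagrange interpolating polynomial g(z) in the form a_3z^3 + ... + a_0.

g(z) = z^3 + 2z^2 - 4

L_0(z) = (z + 2)(z - 2)(z - 3) / [-30] = -(1/30)z^3 + (1/10)z^2 + (2/15)z - 2/5
L_1(z) = (z + 3)(z - 2)(z - 3) / [20] = (1/20)z^3 - (1/10)z^2 - (9/20)z + 9/10
L_2(z) = (z + 3)(z + 2)(z - 3) / [-20] = -(1/20)z^3 - (1/10)z^2 + (9/20)z + 9/10
L_3(z) = (z + 3)(z + 2)(z - 2) / [30] = (1/30)z^3 + (1/10)z^2 - (2/15)z - 2/5
g(z) = (-13)·L_0 + (-4)·L_1 + 12·L_2 + 41·L_3
  (-13)·L_0(z) = (13/30)z^3 - (13/10)z^2 - (26/15)z + 26/5
  (-4)·L_1(z) = -(1/5)z^3 + (2/5)z^2 + (9/5)z - 18/5
  12·L_2(z) = -(3/5)z^3 - (6/5)z^2 + (27/5)z + 54/5
  41·L_3(z) = (41/30)z^3 + (41/10)z^2 - (82/15)z - 82/5
Adding term by term: z^3 + 2z^2 - 4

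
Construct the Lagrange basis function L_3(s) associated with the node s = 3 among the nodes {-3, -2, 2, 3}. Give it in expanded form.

L_3(s) = (1/30)s^3 + (1/10)s^2 - (2/15)s - 2/5

L_3(s) = (s + 3)(s + 2)(s - 2) / [(6)·(5)·(1)]
       = (s^3 + 3s^2 - 4s - 12) / (30)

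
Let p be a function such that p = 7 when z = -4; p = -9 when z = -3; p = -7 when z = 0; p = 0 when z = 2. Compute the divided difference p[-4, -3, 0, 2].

-3/5

p[-4,-3] = (-9 - 7) / (-3 - (-4)) = -16
p[-3,0] = (-7 - (-9)) / (0 - (-3)) = 2/3
p[0,2] = (0 - (-7)) / (2 - 0) = 7/2
p[-4,-3,0] = (2/3 - (-16)) / (0 - (-4)) = 25/6
p[-3,0,2] = (7/2 - 2/3) / (2 - (-3)) = 17/30
p[-4,-3,0,2] = (17/30 - 25/6) / (2 - (-4)) = -3/5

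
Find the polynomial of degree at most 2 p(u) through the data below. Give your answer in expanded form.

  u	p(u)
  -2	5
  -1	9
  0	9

p(u) = -2u^2 - 2u + 9

Newton's divided differences:
p[-2,-1] = (9 - 5) / (-1 - (-2)) = 4
p[-1,0] = (9 - 9) / (0 - (-1)) = 0
p[-2,-1,0] = (0 - 4) / (0 - (-2)) = -2
p(u) = 5 + 4·(u + 2) + (-2)·(u + 2)(u + 1)
Expanding: p(u) = -2u^2 - 2u + 9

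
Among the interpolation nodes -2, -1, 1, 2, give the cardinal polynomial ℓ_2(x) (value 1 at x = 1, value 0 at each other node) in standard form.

ℓ_2(x) = -(1/6)x^3 - (1/6)x^2 + (2/3)x + 2/3

ℓ_2(x) = (x + 2)(x + 1)(x - 2) / [(3)·(2)·(-1)]
       = (x^3 + x^2 - 4x - 4) / (-6)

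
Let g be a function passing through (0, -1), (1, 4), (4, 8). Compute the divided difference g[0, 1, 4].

-11/12

g[0,1] = (4 - (-1)) / (1 - 0) = 5
g[1,4] = (8 - 4) / (4 - 1) = 4/3
g[0,1,4] = (4/3 - 5) / (4 - 0) = -11/12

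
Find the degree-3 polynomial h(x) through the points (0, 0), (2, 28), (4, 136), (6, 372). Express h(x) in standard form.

Newton's divided differences:
h[0,2] = (28 - 0) / (2 - 0) = 14
h[2,4] = (136 - 28) / (4 - 2) = 54
h[4,6] = (372 - 136) / (6 - 4) = 118
h[0,2,4] = (54 - 14) / (4 - 0) = 10
h[2,4,6] = (118 - 54) / (6 - 2) = 16
h[0,2,4,6] = (16 - 10) / (6 - 0) = 1
h(x) = 14·x + 10·x(x - 2) + 1·x(x - 2)(x - 4)
Expanding: h(x) = x^3 + 4x^2 + 2x

h(x) = x^3 + 4x^2 + 2x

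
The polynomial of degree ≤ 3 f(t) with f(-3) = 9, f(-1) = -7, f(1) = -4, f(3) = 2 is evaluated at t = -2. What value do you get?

Using Newton's divided-difference form:
f[-3,-1] = (-7 - 9) / (-1 - (-3)) = -8
f[-1,1] = (-4 - (-7)) / (1 - (-1)) = 3/2
f[1,3] = (2 - (-4)) / (3 - 1) = 3
f[-3,-1,1] = (3/2 - (-8)) / (1 - (-3)) = 19/8
f[-1,1,3] = (3 - 3/2) / (3 - (-1)) = 3/8
f[-3,-1,1,3] = (3/8 - 19/8) / (3 - (-3)) = -1/3
f(-2) = 9 + (-8)·(1) + (19/8)·(1)·(-1) + (-1/3)·(1)·(-1)·(-3) = -19/8

-19/8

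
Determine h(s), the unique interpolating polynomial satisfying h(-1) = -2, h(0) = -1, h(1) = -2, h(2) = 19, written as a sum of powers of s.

h(s) = 4s^3 - s^2 - 4s - 1

Build the Lagrange basis polynomials:
L_0(s) = s(s - 1)(s - 2) / [-6] = -(1/6)s^3 + (1/2)s^2 - (1/3)s
L_1(s) = (s + 1)(s - 1)(s - 2) / [2] = (1/2)s^3 - s^2 - (1/2)s + 1
L_2(s) = (s + 1)s(s - 2) / [-2] = -(1/2)s^3 + (1/2)s^2 + s
L_3(s) = (s + 1)s(s - 1) / [6] = (1/6)s^3 - (1/6)s
h(s) = (-2)·L_0 + (-1)·L_1 + (-2)·L_2 + 19·L_3
  (-2)·L_0(s) = (1/3)s^3 - s^2 + (2/3)s
  (-1)·L_1(s) = -(1/2)s^3 + s^2 + (1/2)s - 1
  (-2)·L_2(s) = s^3 - s^2 - 2s
  19·L_3(s) = (19/6)s^3 - (19/6)s
Adding term by term: 4s^3 - s^2 - 4s - 1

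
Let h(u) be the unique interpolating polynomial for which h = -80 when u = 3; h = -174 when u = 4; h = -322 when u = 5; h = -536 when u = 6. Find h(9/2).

-481/2

Using Newton's divided-difference form:
h[3,4] = (-174 - (-80)) / (4 - 3) = -94
h[4,5] = (-322 - (-174)) / (5 - 4) = -148
h[5,6] = (-536 - (-322)) / (6 - 5) = -214
h[3,4,5] = (-148 - (-94)) / (5 - 3) = -27
h[4,5,6] = (-214 - (-148)) / (6 - 4) = -33
h[3,4,5,6] = (-33 - (-27)) / (6 - 3) = -2
h(9/2) = -80 + (-94)·(3/2) + (-27)·(3/2)·(1/2) + (-2)·(3/2)·(1/2)·(-1/2) = -481/2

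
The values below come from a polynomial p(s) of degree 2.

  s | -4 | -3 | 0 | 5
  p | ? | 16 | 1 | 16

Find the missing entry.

The 3 known values determine p uniquely (degree ≤ 2).
L_0(-4) = (-4)·(-9)/[(-3)·(-8)] = 3/2
L_1(-4) = (-1)·(-9)/[(3)·(-5)] = -3/5
L_2(-4) = (-1)·(-4)/[(8)·(5)] = 1/10
Sum: 16·(3/2) + 1·(-3/5) + 16·(1/10) = 25

25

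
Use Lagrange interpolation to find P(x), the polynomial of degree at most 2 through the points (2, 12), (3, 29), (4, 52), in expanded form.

L_0(x) = (x - 3)(x - 4) / [2] = (1/2)x^2 - (7/2)x + 6
L_1(x) = (x - 2)(x - 4) / [-1] = -x^2 + 6x - 8
L_2(x) = (x - 2)(x - 3) / [2] = (1/2)x^2 - (5/2)x + 3
P(x) = 12·L_0 + 29·L_1 + 52·L_2
  12·L_0(x) = 6x^2 - 42x + 72
  29·L_1(x) = -29x^2 + 174x - 232
  52·L_2(x) = 26x^2 - 130x + 156
Adding term by term: 3x^2 + 2x - 4

P(x) = 3x^2 + 2x - 4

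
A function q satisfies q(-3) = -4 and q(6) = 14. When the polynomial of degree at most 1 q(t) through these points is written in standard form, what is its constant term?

2

L_0(t) = (t - 6) / [-9] = -(1/9)t + 2/3
L_1(t) = (t + 3) / [9] = (1/9)t + 1/3
q(t) = (-4)·L_0 + 14·L_1
Only the constant term is needed; take it from each L_i and combine:
(-4)·(2/3) + 14·(1/3) = 2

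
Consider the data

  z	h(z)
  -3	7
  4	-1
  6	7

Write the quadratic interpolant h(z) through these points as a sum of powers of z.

h(z) = (4/7)z^2 - (12/7)z - 23/7

Newton's divided differences:
h[-3,4] = (-1 - 7) / (4 - (-3)) = -8/7
h[4,6] = (7 - (-1)) / (6 - 4) = 4
h[-3,4,6] = (4 - (-8/7)) / (6 - (-3)) = 4/7
h(z) = 7 + (-8/7)·(z + 3) + (4/7)·(z + 3)(z - 4)
Expanding: h(z) = (4/7)z^2 - (12/7)z - 23/7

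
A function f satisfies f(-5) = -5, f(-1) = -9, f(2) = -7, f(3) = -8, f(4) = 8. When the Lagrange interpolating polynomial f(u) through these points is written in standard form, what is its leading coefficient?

2089/10080

The leading coefficient equals the top divided difference f[-5,-1,2,3,4].
f[-5,-1] = (-9 - (-5)) / (-1 - (-5)) = -1
f[-1,2] = (-7 - (-9)) / (2 - (-1)) = 2/3
f[2,3] = (-8 - (-7)) / (3 - 2) = -1
f[3,4] = (8 - (-8)) / (4 - 3) = 16
f[-5,-1,2] = (2/3 - (-1)) / (2 - (-5)) = 5/21
f[-1,2,3] = (-1 - 2/3) / (3 - (-1)) = -5/12
f[2,3,4] = (16 - (-1)) / (4 - 2) = 17/2
f[-5,-1,2,3] = (-5/12 - 5/21) / (3 - (-5)) = -55/672
f[-1,2,3,4] = (17/2 - (-5/12)) / (4 - (-1)) = 107/60
f[-5,-1,2,3,4] = (107/60 - (-55/672)) / (4 - (-5)) = 2089/10080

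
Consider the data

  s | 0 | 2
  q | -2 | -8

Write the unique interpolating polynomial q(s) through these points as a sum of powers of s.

q(s) = -3s - 2

Build the Lagrange basis polynomials:
L_0(s) = (s - 2) / [-2] = -(1/2)s + 1
L_1(s) = s / [2] = (1/2)s
q(s) = (-2)·L_0 + (-8)·L_1
  (-2)·L_0(s) = s - 2
  (-8)·L_1(s) = -4s
Adding term by term: -3s - 2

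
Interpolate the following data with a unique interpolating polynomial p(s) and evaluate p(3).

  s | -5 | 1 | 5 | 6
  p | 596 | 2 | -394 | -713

L_0(3) = (2)·(-2)·(-3)/[(-6)·(-10)·(-11)] = -1/55
L_1(3) = (8)·(-2)·(-3)/[(6)·(-4)·(-5)] = 2/5
L_2(3) = (8)·(2)·(-3)/[(10)·(4)·(-1)] = 6/5
L_3(3) = (8)·(2)·(-2)/[(11)·(5)·(1)] = -32/55
Sum: 596·(-1/55) + 2·(2/5) + (-394)·(6/5) + (-713)·(-32/55) = -68

-68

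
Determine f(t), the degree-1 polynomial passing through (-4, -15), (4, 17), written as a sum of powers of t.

L_0(t) = (t - 4) / [-8] = -(1/8)t + 1/2
L_1(t) = (t + 4) / [8] = (1/8)t + 1/2
f(t) = (-15)·L_0 + 17·L_1
  (-15)·L_0(t) = (15/8)t - 15/2
  17·L_1(t) = (17/8)t + 17/2
Adding term by term: 4t + 1

f(t) = 4t + 1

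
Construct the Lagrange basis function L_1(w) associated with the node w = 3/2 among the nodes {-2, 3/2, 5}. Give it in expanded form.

L_1(w) = -(4/49)w^2 + (12/49)w + 40/49

L_1(w) = (w + 2)(w - 5) / [(7/2)·(-7/2)]
       = (w^2 - 3w - 10) / (-49/4)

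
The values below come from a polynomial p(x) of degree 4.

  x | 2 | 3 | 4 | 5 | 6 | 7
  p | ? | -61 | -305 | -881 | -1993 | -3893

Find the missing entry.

7

The 5 known values determine p uniquely (degree ≤ 4).
L_0(2) = (-2)·(-3)·(-4)·(-5)/[(-1)·(-2)·(-3)·(-4)] = 5
L_1(2) = (-1)·(-3)·(-4)·(-5)/[(1)·(-1)·(-2)·(-3)] = -10
L_2(2) = (-1)·(-2)·(-4)·(-5)/[(2)·(1)·(-1)·(-2)] = 10
L_3(2) = (-1)·(-2)·(-3)·(-5)/[(3)·(2)·(1)·(-1)] = -5
L_4(2) = (-1)·(-2)·(-3)·(-4)/[(4)·(3)·(2)·(1)] = 1
Sum: (-61)·(5) + (-305)·(-10) + (-881)·(10) + (-1993)·(-5) + (-3893)·(1) = 7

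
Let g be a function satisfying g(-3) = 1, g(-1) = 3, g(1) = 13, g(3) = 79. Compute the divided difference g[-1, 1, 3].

7

g[-1,1] = (13 - 3) / (1 - (-1)) = 5
g[1,3] = (79 - 13) / (3 - 1) = 33
g[-1,1,3] = (33 - 5) / (3 - (-1)) = 7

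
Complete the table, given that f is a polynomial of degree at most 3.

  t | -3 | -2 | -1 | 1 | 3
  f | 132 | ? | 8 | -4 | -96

The 4 known values determine f uniquely (degree ≤ 3).
L_0(-2) = (-1)·(-3)·(-5)/[(-2)·(-4)·(-6)] = 5/16
L_1(-2) = (1)·(-3)·(-5)/[(2)·(-2)·(-4)] = 15/16
L_2(-2) = (1)·(-1)·(-5)/[(4)·(2)·(-2)] = -5/16
L_3(-2) = (1)·(-1)·(-3)/[(6)·(4)·(2)] = 1/16
Sum: 132·(5/16) + 8·(15/16) + (-4)·(-5/16) + (-96)·(1/16) = 44

44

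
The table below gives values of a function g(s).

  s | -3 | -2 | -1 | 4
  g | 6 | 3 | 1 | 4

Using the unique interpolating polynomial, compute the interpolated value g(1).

Evaluate each Lagrange basis at s = 1:
L_0(1) = (3)·(2)·(-3)/[(-1)·(-2)·(-7)] = 9/7
L_1(1) = (4)·(2)·(-3)/[(1)·(-1)·(-6)] = -4
L_2(1) = (4)·(3)·(-3)/[(2)·(1)·(-5)] = 18/5
L_3(1) = (4)·(3)·(2)/[(7)·(6)·(5)] = 4/35
Sum: 6·(9/7) + 3·(-4) + 1·(18/5) + 4·(4/35) = -8/35

-8/35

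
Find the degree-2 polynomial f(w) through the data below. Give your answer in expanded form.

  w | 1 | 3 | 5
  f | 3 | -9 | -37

Build the Lagrange basis polynomials:
L_0(w) = (w - 3)(w - 5) / [8] = (1/8)w^2 - w + 15/8
L_1(w) = (w - 1)(w - 5) / [-4] = -(1/4)w^2 + (3/2)w - 5/4
L_2(w) = (w - 1)(w - 3) / [8] = (1/8)w^2 - (1/2)w + 3/8
f(w) = 3·L_0 + (-9)·L_1 + (-37)·L_2
  3·L_0(w) = (3/8)w^2 - 3w + 45/8
  (-9)·L_1(w) = (9/4)w^2 - (27/2)w + 45/4
  (-37)·L_2(w) = -(37/8)w^2 + (37/2)w - 111/8
Adding term by term: -2w^2 + 2w + 3

f(w) = -2w^2 + 2w + 3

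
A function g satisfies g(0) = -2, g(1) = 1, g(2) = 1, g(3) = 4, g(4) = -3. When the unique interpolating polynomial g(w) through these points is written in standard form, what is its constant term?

Build the Lagrange basis polynomials:
L_0(w) = (w - 1)(w - 2)(w - 3)(w - 4) / [24] = (1/24)w^4 - (5/12)w^3 + (35/24)w^2 - (25/12)w + 1
L_1(w) = w(w - 2)(w - 3)(w - 4) / [-6] = -(1/6)w^4 + (3/2)w^3 - (13/3)w^2 + 4w
L_2(w) = w(w - 1)(w - 3)(w - 4) / [4] = (1/4)w^4 - 2w^3 + (19/4)w^2 - 3w
L_3(w) = w(w - 1)(w - 2)(w - 4) / [-6] = -(1/6)w^4 + (7/6)w^3 - (7/3)w^2 + (4/3)w
L_4(w) = w(w - 1)(w - 2)(w - 3) / [24] = (1/24)w^4 - (1/4)w^3 + (11/24)w^2 - (1/4)w
g(w) = (-2)·L_0 + 1·L_1 + 1·L_2 + 4·L_3 + (-3)·L_4
Only the constant term is needed; take it from each L_i and combine:
(-2)·(1) + 1·(0) + 1·(0) + 4·(0) + (-3)·(0) = -2

-2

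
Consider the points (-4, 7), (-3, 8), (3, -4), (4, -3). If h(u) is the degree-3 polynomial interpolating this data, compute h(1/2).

Evaluate each Lagrange basis at u = 1/2:
L_0(1/2) = (7/2)·(-5/2)·(-7/2)/[(-1)·(-7)·(-8)] = -35/64
L_1(1/2) = (9/2)·(-5/2)·(-7/2)/[(1)·(-6)·(-7)] = 15/16
L_2(1/2) = (9/2)·(7/2)·(-7/2)/[(7)·(6)·(-1)] = 21/16
L_3(1/2) = (9/2)·(7/2)·(-5/2)/[(8)·(7)·(1)] = -45/64
Sum: 7·(-35/64) + 8·(15/16) + (-4)·(21/16) + (-3)·(-45/64) = 17/32

17/32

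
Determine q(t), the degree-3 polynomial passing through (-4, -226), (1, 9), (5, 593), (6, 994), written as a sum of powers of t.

q(t) = 4t^3 + 3t^2 + 4t - 2

Build the Lagrange basis polynomials:
L_0(t) = (t - 1)(t - 5)(t - 6) / [-450] = -(1/450)t^3 + (2/75)t^2 - (41/450)t + 1/15
L_1(t) = (t + 4)(t - 5)(t - 6) / [100] = (1/100)t^3 - (7/100)t^2 - (7/50)t + 6/5
L_2(t) = (t + 4)(t - 1)(t - 6) / [-36] = -(1/36)t^3 + (1/12)t^2 + (11/18)t - 2/3
L_3(t) = (t + 4)(t - 1)(t - 5) / [50] = (1/50)t^3 - (1/25)t^2 - (19/50)t + 2/5
q(t) = (-226)·L_0 + 9·L_1 + 593·L_2 + 994·L_3
  (-226)·L_0(t) = (113/225)t^3 - (452/75)t^2 + (4633/225)t - 226/15
  9·L_1(t) = (9/100)t^3 - (63/100)t^2 - (63/50)t + 54/5
  593·L_2(t) = -(593/36)t^3 + (593/12)t^2 + (6523/18)t - 1186/3
  994·L_3(t) = (497/25)t^3 - (994/25)t^2 - (9443/25)t + 1988/5
Adding term by term: 4t^3 + 3t^2 + 4t - 2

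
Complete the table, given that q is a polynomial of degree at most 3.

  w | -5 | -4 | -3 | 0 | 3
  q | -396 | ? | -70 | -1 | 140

-189

The 4 known values determine q uniquely (degree ≤ 3).
L_0(-4) = (-1)·(-4)·(-7)/[(-2)·(-5)·(-8)] = 7/20
L_1(-4) = (1)·(-4)·(-7)/[(2)·(-3)·(-6)] = 7/9
L_2(-4) = (1)·(-1)·(-7)/[(5)·(3)·(-3)] = -7/45
L_3(-4) = (1)·(-1)·(-4)/[(8)·(6)·(3)] = 1/36
Sum: (-396)·(7/20) + (-70)·(7/9) + (-1)·(-7/45) + 140·(1/36) = -189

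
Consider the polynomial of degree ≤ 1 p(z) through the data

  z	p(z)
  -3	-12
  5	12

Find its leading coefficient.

3

Build the Lagrange basis polynomials:
L_0(z) = (z - 5) / [-8] = -(1/8)z + 5/8
L_1(z) = (z + 3) / [8] = (1/8)z + 3/8
p(z) = (-12)·L_0 + 12·L_1
Only the coefficient of z is needed; take it from each L_i and combine:
(-12)·(-1/8) + 12·(1/8) = 3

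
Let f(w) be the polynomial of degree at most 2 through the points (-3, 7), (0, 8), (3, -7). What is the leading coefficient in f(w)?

L_0(w) = w(w - 3) / [18] = (1/18)w^2 - (1/6)w
L_1(w) = (w + 3)(w - 3) / [-9] = -(1/9)w^2 + 1
L_2(w) = (w + 3)w / [18] = (1/18)w^2 + (1/6)w
f(w) = 7·L_0 + 8·L_1 + (-7)·L_2
Only the coefficient of w^2 is needed; take it from each L_i and combine:
7·(1/18) + 8·(-1/9) + (-7)·(1/18) = -8/9

-8/9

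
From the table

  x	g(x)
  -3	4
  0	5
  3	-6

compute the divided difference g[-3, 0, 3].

g[-3,0] = (5 - 4) / (0 - (-3)) = 1/3
g[0,3] = (-6 - 5) / (3 - 0) = -11/3
g[-3,0,3] = (-11/3 - 1/3) / (3 - (-3)) = -2/3

-2/3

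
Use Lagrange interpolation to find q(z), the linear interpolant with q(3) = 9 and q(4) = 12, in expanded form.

q(z) = 3z

L_0(z) = (z - 4) / [-1] = -z + 4
L_1(z) = (z - 3) / [1] = z - 3
q(z) = 9·L_0 + 12·L_1
  9·L_0(z) = -9z + 36
  12·L_1(z) = 12z - 36
Adding term by term: 3z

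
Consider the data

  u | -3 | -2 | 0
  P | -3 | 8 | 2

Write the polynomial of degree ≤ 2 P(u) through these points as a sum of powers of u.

P(u) = -(14/3)u^2 - (37/3)u + 2

Newton's divided differences:
P[-3,-2] = (8 - (-3)) / (-2 - (-3)) = 11
P[-2,0] = (2 - 8) / (0 - (-2)) = -3
P[-3,-2,0] = (-3 - 11) / (0 - (-3)) = -14/3
P(u) = -3 + 11·(u + 3) + (-14/3)·(u + 3)(u + 2)
Expanding: P(u) = -(14/3)u^2 - (37/3)u + 2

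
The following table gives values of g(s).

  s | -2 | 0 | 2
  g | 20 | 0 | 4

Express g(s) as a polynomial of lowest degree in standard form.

L_0(s) = s(s - 2) / [8] = (1/8)s^2 - (1/4)s
L_1(s) = (s + 2)(s - 2) / [-4] = -(1/4)s^2 + 1
L_2(s) = (s + 2)s / [8] = (1/8)s^2 + (1/4)s
g(s) = 20·L_0 + 0·L_1 + 4·L_2
  20·L_0(s) = (5/2)s^2 - 5s
  0·L_1(s) = 0
  4·L_2(s) = (1/2)s^2 + s
Adding term by term: 3s^2 - 4s

g(s) = 3s^2 - 4s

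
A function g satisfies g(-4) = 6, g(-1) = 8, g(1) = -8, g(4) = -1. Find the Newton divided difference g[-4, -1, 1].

g[-4,-1] = (8 - 6) / (-1 - (-4)) = 2/3
g[-1,1] = (-8 - 8) / (1 - (-1)) = -8
g[-4,-1,1] = (-8 - 2/3) / (1 - (-4)) = -26/15

-26/15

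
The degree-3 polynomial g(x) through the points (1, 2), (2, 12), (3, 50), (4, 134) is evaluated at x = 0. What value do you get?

2

Using Newton's divided-difference form:
g[1,2] = (12 - 2) / (2 - 1) = 10
g[2,3] = (50 - 12) / (3 - 2) = 38
g[3,4] = (134 - 50) / (4 - 3) = 84
g[1,2,3] = (38 - 10) / (3 - 1) = 14
g[2,3,4] = (84 - 38) / (4 - 2) = 23
g[1,2,3,4] = (23 - 14) / (4 - 1) = 3
g(0) = 2 + 10·(-1) + 14·(-1)·(-2) + 3·(-1)·(-2)·(-3) = 2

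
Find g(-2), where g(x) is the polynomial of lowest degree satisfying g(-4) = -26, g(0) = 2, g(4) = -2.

-8

Using Newton's divided-difference form:
g[-4,0] = (2 - (-26)) / (0 - (-4)) = 7
g[0,4] = (-2 - 2) / (4 - 0) = -1
g[-4,0,4] = (-1 - 7) / (4 - (-4)) = -1
g(-2) = -26 + 7·(2) + (-1)·(2)·(-2) = -8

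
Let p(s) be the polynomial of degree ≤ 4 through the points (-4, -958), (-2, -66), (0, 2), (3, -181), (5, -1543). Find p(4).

-606

L_0(4) = (6)·(4)·(1)·(-1)/[(-2)·(-4)·(-7)·(-9)] = -1/21
L_1(4) = (8)·(4)·(1)·(-1)/[(2)·(-2)·(-5)·(-7)] = 8/35
L_2(4) = (8)·(6)·(1)·(-1)/[(4)·(2)·(-3)·(-5)] = -2/5
L_3(4) = (8)·(6)·(4)·(-1)/[(7)·(5)·(3)·(-2)] = 32/35
L_4(4) = (8)·(6)·(4)·(1)/[(9)·(7)·(5)·(2)] = 32/105
Sum: (-958)·(-1/21) + (-66)·(8/35) + 2·(-2/5) + (-181)·(32/35) + (-1543)·(32/105) = -606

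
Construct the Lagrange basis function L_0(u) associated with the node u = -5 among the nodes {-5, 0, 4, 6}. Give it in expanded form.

L_0(u) = u(u - 4)(u - 6) / [(-5)·(-9)·(-11)]
       = (u^3 - 10u^2 + 24u) / (-495)

L_0(u) = -(1/495)u^3 + (2/99)u^2 - (8/165)u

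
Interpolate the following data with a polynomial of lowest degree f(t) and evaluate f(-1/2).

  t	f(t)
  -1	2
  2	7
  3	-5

Evaluate each Lagrange basis at t = -1/2:
L_0(-1/2) = (-5/2)·(-7/2)/[(-3)·(-4)] = 35/48
L_1(-1/2) = (1/2)·(-7/2)/[(3)·(-1)] = 7/12
L_2(-1/2) = (1/2)·(-5/2)/[(4)·(1)] = -5/16
Sum: 2·(35/48) + 7·(7/12) + (-5)·(-5/16) = 341/48

341/48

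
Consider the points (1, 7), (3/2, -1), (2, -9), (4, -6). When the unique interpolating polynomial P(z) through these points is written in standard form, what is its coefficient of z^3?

7/3

Build the Lagrange basis polynomials:
L_0(z) = (z - 3/2)(z - 2)(z - 4) / [-3/2] = -(2/3)z^3 + 5z^2 - (34/3)z + 8
L_1(z) = (z - 1)(z - 2)(z - 4) / [5/8] = (8/5)z^3 - (56/5)z^2 + (112/5)z - 64/5
L_2(z) = (z - 1)(z - 3/2)(z - 4) / [-1] = -z^3 + (13/2)z^2 - (23/2)z + 6
L_3(z) = (z - 1)(z - 3/2)(z - 2) / [15] = (1/15)z^3 - (3/10)z^2 + (13/30)z - 1/5
P(z) = 7·L_0 + (-1)·L_1 + (-9)·L_2 + (-6)·L_3
Only the coefficient of z^3 is needed; take it from each L_i and combine:
7·(-2/3) + (-1)·(8/5) + (-9)·(-1) + (-6)·(1/15) = 7/3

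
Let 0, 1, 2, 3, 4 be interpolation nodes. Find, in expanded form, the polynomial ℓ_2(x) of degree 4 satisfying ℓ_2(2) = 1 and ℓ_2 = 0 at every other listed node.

ℓ_2(x) = (1/4)x^4 - 2x^3 + (19/4)x^2 - 3x

ℓ_2(x) = x(x - 1)(x - 3)(x - 4) / [(2)·(1)·(-1)·(-2)]
       = (x^4 - 8x^3 + 19x^2 - 12x) / (4)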